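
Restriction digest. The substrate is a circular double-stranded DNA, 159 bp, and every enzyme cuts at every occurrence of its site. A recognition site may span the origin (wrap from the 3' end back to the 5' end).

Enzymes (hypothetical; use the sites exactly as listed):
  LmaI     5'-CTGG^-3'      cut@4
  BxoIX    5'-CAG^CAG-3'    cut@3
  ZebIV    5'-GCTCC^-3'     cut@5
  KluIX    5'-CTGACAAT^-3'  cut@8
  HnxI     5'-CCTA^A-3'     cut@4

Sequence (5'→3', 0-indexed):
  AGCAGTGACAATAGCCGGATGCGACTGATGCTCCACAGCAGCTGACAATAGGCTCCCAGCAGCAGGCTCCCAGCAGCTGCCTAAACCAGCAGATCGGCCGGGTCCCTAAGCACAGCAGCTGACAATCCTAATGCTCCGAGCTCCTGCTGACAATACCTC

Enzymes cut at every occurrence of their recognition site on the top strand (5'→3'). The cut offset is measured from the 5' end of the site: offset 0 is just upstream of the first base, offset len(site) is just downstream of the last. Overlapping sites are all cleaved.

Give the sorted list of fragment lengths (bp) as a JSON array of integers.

Scan for sites:
  LmaI (CTGG, off=4): no sites
  BxoIX CAGCAG/3: at [35, 56, 59, 70, 86, 112, 158] ⇒ [2, 38, 59, 62, 73, 89, 115]
  ZebIV GCTCC/5: at [29, 51, 65, 132, 139] ⇒ [34, 56, 70, 137, 144]
  KluIX CTGACAAT/8: at [41, 118, 146] ⇒ [49, 126, 154]
  HnxI CCTAA/4: at [79, 104, 126] ⇒ [83, 108, 130]

All cut coordinates (distinct, sorted): [2, 34, 38, 49, 56, 59, 62, 70, 73, 83, 89, 108, 115, 126, 130, 137, 144, 154]

Fragment lengths:
  2→34: 32 bp
  34→38: 4 bp
  38→49: 11 bp
  49→56: 7 bp
  56→59: 3 bp
  59→62: 3 bp
  62→70: 8 bp
  70→73: 3 bp
  73→83: 10 bp
  83→89: 6 bp
  89→108: 19 bp
  108→115: 7 bp
  115→126: 11 bp
  126→130: 4 bp
  130→137: 7 bp
  137→144: 7 bp
  144→154: 10 bp
  154→2 (wrap): 159-154+2 = 7 bp

[3,3,3,4,4,6,7,7,7,7,7,8,10,10,11,11,19,32]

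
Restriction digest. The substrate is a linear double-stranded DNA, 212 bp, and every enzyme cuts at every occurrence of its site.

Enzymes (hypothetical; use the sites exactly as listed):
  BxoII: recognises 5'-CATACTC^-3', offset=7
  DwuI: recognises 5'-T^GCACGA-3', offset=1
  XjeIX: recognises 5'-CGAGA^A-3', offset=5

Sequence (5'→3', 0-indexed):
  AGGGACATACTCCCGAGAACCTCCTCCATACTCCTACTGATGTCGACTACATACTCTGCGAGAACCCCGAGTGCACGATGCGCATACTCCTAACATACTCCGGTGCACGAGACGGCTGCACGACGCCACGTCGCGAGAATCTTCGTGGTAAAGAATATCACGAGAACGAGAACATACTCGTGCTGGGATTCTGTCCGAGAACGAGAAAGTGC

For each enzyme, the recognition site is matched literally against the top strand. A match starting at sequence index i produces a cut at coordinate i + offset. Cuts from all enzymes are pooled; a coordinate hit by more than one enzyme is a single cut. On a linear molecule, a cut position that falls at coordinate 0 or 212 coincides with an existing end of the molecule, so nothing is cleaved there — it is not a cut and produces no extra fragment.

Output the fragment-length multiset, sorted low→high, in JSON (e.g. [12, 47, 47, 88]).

Per-enzyme occurrences:
  BxoII CATACTC/7: at [5, 26, 49, 82, 93, 172] ⇒ [12, 33, 56, 89, 100, 179]
  DwuI TGCACGA/1: at [71, 103, 116] ⇒ [72, 104, 117]
  XjeIX CGAGAA/5: at [13, 58, 133, 160, 166, 195, 201] ⇒ [18, 63, 138, 165, 171, 200, 206]

All cut coordinates (distinct, sorted): [12, 18, 33, 56, 63, 72, 89, 100, 104, 117, 138, 165, 171, 179, 200, 206]

Fragment lengths:
  [0,12): 12 bp
  [12,18): 6 bp
  [18,33): 15 bp
  [33,56): 23 bp
  [56,63): 7 bp
  [63,72): 9 bp
  [72,89): 17 bp
  [89,100): 11 bp
  [100,104): 4 bp
  [104,117): 13 bp
  [117,138): 21 bp
  [138,165): 27 bp
  [165,171): 6 bp
  [171,179): 8 bp
  [179,200): 21 bp
  [200,206): 6 bp
  [206,212): 6 bp

[4,6,6,6,6,7,8,9,11,12,13,15,17,21,21,23,27]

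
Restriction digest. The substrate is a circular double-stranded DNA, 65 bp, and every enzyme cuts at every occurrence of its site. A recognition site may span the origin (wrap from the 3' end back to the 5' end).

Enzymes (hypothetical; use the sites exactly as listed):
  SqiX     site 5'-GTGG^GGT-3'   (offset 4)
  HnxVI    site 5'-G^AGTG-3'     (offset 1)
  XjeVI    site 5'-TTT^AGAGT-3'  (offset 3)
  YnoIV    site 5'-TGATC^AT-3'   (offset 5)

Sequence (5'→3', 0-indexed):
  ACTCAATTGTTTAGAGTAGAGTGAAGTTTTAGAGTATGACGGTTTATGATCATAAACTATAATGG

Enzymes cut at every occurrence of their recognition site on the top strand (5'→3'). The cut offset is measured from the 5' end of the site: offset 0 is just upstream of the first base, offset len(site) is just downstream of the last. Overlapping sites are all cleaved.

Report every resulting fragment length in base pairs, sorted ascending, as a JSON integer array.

[7,11,21,26]

Site scan:
  SqiX (GTGGGGT, off=4): no sites
  HnxVI (GAGTG, off=1): starts [18] → cuts [19]
  XjeVI (TTTAGAGT, off=3): starts [9, 27] → cuts [12, 30]
  YnoIV (TGATCAT, off=5): starts [46] → cuts [51]

All cut coordinates (distinct, sorted): [12, 19, 30, 51]

Fragments:
  12→19: 7 bp
  19→30: 11 bp
  30→51: 21 bp
  51→12 (wrap): 65-51+12 = 26 bp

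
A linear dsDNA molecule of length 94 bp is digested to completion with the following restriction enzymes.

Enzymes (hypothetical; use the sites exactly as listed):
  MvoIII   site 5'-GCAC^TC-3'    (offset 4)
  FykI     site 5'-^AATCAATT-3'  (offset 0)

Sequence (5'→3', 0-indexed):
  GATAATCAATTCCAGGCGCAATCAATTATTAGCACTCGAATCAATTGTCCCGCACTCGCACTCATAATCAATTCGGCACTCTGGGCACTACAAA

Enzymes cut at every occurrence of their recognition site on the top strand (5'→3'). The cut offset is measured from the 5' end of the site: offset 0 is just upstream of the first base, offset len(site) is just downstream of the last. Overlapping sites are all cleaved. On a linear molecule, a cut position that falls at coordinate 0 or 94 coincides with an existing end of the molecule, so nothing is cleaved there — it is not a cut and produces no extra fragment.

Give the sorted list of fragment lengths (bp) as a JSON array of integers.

Site scan:
  MvoIII (GCACTC, off=4): starts [31, 51, 57, 75] → cuts [35, 55, 61, 79]
  FykI (AATCAATT, off=0): starts [3, 19, 38, 65] → cuts [3, 19, 38, 65]

All cut coordinates (distinct, sorted): [3, 19, 35, 38, 55, 61, 65, 79]

Fragment lengths:
  [0,3): 3 bp
  [3,19): 16 bp
  [19,35): 16 bp
  [35,38): 3 bp
  [38,55): 17 bp
  [55,61): 6 bp
  [61,65): 4 bp
  [65,79): 14 bp
  [79,94): 15 bp

[3,3,4,6,14,15,16,16,17]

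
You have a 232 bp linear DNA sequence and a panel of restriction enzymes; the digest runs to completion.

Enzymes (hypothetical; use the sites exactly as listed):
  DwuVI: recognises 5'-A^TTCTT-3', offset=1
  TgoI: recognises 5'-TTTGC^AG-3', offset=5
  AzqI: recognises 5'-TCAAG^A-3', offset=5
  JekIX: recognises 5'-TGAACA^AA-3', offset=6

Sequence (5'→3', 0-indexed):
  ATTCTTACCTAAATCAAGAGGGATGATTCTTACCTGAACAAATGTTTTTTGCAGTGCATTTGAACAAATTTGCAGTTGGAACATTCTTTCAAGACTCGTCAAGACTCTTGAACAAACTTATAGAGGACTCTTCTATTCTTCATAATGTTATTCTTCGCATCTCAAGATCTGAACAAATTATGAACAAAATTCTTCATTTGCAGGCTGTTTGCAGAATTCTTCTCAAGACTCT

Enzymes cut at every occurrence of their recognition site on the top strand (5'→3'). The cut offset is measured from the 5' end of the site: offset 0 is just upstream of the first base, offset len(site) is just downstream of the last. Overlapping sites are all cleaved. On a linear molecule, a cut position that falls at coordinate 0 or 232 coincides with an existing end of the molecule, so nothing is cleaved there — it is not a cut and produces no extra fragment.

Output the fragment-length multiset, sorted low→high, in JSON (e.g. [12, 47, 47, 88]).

[1,3,4,5,7,8,9,10,10,10,11,11,11,11,12,12,14,14,15,16,17,21]

Scan for sites:
  DwuVI ATTCTT/1: at [0, 25, 82, 134, 149, 188, 215] ⇒ [1, 26, 83, 135, 150, 189, 216]
  TgoI TTTGCAG/5: at [47, 68, 196, 207] ⇒ [52, 73, 201, 212]
  AzqI TCAAGA/5: at [13, 88, 98, 161, 222] ⇒ [18, 93, 103, 166, 227]
  JekIX TGAACAAA/6: at [34, 60, 108, 169, 180] ⇒ [40, 66, 114, 175, 186]

All cut coordinates (distinct, sorted): [1, 18, 26, 40, 52, 66, 73, 83, 93, 103, 114, 135, 150, 166, 175, 186, 189, 201, 212, 216, 227]

Fragments:
  [0,1): 1 bp
  [1,18): 17 bp
  [18,26): 8 bp
  [26,40): 14 bp
  [40,52): 12 bp
  [52,66): 14 bp
  [66,73): 7 bp
  [73,83): 10 bp
  [83,93): 10 bp
  [93,103): 10 bp
  [103,114): 11 bp
  [114,135): 21 bp
  [135,150): 15 bp
  [150,166): 16 bp
  [166,175): 9 bp
  [175,186): 11 bp
  [186,189): 3 bp
  [189,201): 12 bp
  [201,212): 11 bp
  [212,216): 4 bp
  [216,227): 11 bp
  [227,232): 5 bp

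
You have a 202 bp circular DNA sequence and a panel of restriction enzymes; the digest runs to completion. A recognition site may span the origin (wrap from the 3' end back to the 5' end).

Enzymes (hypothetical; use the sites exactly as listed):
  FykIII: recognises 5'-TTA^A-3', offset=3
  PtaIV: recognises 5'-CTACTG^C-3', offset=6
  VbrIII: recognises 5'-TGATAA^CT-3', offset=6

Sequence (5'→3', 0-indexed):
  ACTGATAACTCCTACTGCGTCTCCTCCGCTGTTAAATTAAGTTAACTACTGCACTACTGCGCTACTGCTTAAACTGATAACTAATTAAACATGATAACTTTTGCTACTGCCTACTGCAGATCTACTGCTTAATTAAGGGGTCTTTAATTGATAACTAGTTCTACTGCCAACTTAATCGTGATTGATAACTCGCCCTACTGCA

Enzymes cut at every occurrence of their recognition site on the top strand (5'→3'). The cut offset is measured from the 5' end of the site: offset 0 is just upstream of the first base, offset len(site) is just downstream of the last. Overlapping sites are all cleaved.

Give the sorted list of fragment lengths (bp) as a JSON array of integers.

[4,4,4,5,5,7,7,7,8,8,8,8,9,9,10,10,11,11,12,12,12,14,17]

Per-enzyme occurrences:
  FykIII TTAA/3: at [31, 36, 41, 68, 84, 128, 132, 143, 171] ⇒ [34, 39, 44, 71, 87, 131, 135, 146, 174]
  PtaIV CTACTGC/6: at [11, 45, 53, 61, 103, 110, 121, 160, 194] ⇒ [17, 51, 59, 67, 109, 116, 127, 166, 200]
  VbrIII TGATAACT/6: at [2, 74, 91, 148, 182] ⇒ [8, 80, 97, 154, 188]

All cut coordinates (distinct, sorted): [8, 17, 34, 39, 44, 51, 59, 67, 71, 80, 87, 97, 109, 116, 127, 131, 135, 146, 154, 166, 174, 188, 200]

Fragment lengths:
  8→17: 9 bp
  17→34: 17 bp
  34→39: 5 bp
  39→44: 5 bp
  44→51: 7 bp
  51→59: 8 bp
  59→67: 8 bp
  67→71: 4 bp
  71→80: 9 bp
  80→87: 7 bp
  87→97: 10 bp
  97→109: 12 bp
  109→116: 7 bp
  116→127: 11 bp
  127→131: 4 bp
  131→135: 4 bp
  135→146: 11 bp
  146→154: 8 bp
  154→166: 12 bp
  166→174: 8 bp
  174→188: 14 bp
  188→200: 12 bp
  200→8 (wrap): 202-200+8 = 10 bp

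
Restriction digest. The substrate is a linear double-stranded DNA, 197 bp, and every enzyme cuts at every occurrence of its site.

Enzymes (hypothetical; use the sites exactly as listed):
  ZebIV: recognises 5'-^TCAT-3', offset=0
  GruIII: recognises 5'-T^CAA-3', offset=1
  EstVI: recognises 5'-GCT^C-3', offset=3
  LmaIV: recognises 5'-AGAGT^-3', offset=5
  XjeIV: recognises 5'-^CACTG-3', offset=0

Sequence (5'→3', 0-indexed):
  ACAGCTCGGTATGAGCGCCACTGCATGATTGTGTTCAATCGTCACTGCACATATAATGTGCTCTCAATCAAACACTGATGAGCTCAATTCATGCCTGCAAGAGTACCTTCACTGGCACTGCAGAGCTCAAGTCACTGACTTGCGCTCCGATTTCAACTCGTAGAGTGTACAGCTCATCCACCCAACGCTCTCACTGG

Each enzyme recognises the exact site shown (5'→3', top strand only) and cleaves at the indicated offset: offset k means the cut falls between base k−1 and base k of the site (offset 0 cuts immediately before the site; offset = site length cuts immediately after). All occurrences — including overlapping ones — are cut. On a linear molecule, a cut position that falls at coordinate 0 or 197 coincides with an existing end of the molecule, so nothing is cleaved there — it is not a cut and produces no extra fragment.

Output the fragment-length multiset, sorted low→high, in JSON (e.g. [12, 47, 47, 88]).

Site scan:
  ZebIV (TCAT, off=0): starts [88, 173] → cuts [88, 173]
  GruIII (TCAA, off=1): starts [34, 63, 67, 83, 126, 152] → cuts [35, 64, 68, 84, 127, 153]
  EstVI (GCTC, off=3): starts [3, 59, 81, 124, 143, 171, 186] → cuts [6, 62, 84, 127, 146, 174, 189]
  LmaIV (AGAGT, off=5): starts [99, 161] → cuts [104, 166]
  XjeIV (CACTG, off=0): starts [18, 42, 72, 109, 115, 132, 191] → cuts [18, 42, 72, 109, 115, 132, 191]

All cut coordinates (distinct, sorted): [6, 18, 35, 42, 62, 64, 68, 72, 84, 88, 104, 109, 115, 127, 132, 146, 153, 166, 173, 174, 189, 191]

Fragments:
  [0,6): 6 bp
  [6,18): 12 bp
  [18,35): 17 bp
  [35,42): 7 bp
  [42,62): 20 bp
  [62,64): 2 bp
  [64,68): 4 bp
  [68,72): 4 bp
  [72,84): 12 bp
  [84,88): 4 bp
  [88,104): 16 bp
  [104,109): 5 bp
  [109,115): 6 bp
  [115,127): 12 bp
  [127,132): 5 bp
  [132,146): 14 bp
  [146,153): 7 bp
  [153,166): 13 bp
  [166,173): 7 bp
  [173,174): 1 bp
  [174,189): 15 bp
  [189,191): 2 bp
  [191,197): 6 bp

[1,2,2,4,4,4,5,5,6,6,6,7,7,7,12,12,12,13,14,15,16,17,20]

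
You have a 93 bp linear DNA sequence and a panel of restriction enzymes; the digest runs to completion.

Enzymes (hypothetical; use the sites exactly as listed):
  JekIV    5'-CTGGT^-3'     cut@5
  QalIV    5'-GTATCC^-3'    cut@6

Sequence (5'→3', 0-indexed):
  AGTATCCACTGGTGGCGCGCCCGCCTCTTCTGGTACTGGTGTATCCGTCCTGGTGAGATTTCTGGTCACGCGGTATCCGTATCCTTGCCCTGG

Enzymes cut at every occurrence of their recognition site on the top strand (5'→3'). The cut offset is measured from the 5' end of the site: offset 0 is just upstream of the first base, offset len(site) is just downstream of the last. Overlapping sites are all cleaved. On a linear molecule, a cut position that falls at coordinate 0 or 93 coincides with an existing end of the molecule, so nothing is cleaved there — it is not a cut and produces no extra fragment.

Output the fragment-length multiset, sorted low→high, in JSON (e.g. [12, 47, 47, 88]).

[6,6,6,6,7,8,9,12,12,21]

Site scan:
  JekIV CTGGT/5: at [8, 29, 35, 49, 61] ⇒ [13, 34, 40, 54, 66]
  QalIV GTATCC/6: at [1, 40, 72, 78] ⇒ [7, 46, 78, 84]

Pooled cuts: [7, 13, 34, 40, 46, 54, 66, 78, 84]

Fragment lengths:
  [0,7): 7 bp
  [7,13): 6 bp
  [13,34): 21 bp
  [34,40): 6 bp
  [40,46): 6 bp
  [46,54): 8 bp
  [54,66): 12 bp
  [66,78): 12 bp
  [78,84): 6 bp
  [84,93): 9 bp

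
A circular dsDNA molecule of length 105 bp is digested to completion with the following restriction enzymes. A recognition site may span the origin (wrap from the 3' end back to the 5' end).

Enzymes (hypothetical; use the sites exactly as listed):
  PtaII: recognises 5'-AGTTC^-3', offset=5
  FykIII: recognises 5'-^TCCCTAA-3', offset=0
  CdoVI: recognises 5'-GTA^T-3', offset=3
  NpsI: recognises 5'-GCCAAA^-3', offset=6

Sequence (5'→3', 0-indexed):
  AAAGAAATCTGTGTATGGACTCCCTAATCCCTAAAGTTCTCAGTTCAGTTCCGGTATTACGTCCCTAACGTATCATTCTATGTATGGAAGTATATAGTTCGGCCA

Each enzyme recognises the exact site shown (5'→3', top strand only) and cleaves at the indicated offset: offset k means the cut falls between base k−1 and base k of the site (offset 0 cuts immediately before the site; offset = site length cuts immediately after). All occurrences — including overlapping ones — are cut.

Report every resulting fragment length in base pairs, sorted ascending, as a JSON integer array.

Site scan:
  PtaII AGTTC/5: at [34, 41, 46, 95] ⇒ [39, 46, 51, 100]
  FykIII TCCCTAA/0: at [20, 27, 61] ⇒ [20, 27, 61]
  CdoVI GTAT/3: at [12, 53, 69, 81, 89] ⇒ [15, 56, 72, 84, 92]
  NpsI GCCAAA/6: at [101] ⇒ [2]

Pooled cuts: [2, 15, 20, 27, 39, 46, 51, 56, 61, 72, 84, 92, 100]

Fragment lengths:
  2→15: 13 bp
  15→20: 5 bp
  20→27: 7 bp
  27→39: 12 bp
  39→46: 7 bp
  46→51: 5 bp
  51→56: 5 bp
  56→61: 5 bp
  61→72: 11 bp
  72→84: 12 bp
  84→92: 8 bp
  92→100: 8 bp
  100→2 (wrap): 105-100+2 = 7 bp

[5,5,5,5,7,7,7,8,8,11,12,12,13]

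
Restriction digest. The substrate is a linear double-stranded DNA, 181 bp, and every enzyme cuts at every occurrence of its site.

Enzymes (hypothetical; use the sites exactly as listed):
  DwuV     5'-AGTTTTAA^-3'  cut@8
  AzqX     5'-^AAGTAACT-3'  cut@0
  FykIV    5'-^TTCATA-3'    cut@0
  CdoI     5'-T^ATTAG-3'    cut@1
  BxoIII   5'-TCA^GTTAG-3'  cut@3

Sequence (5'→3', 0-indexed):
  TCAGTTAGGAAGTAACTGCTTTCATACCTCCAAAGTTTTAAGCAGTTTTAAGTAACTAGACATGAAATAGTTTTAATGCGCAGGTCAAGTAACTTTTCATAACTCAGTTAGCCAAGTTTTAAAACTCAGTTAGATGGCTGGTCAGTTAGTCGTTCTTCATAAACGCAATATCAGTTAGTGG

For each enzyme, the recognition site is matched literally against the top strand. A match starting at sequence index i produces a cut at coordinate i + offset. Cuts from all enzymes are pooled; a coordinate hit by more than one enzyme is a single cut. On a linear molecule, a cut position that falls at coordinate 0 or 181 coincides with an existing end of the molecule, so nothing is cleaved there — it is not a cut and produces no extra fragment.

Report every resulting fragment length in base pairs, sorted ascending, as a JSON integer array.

[2,3,6,6,8,8,9,10,11,11,11,16,16,18,21,25]

Per-enzyme occurrences:
  DwuV (AGTTTTAA, off=8): starts [33, 43, 68, 114] → cuts [41, 51, 76, 122]
  AzqX (AAGTAACT, off=0): starts [9, 49, 86] → cuts [9, 49, 86]
  FykIV (TTCATA, off=0): starts [20, 95, 155] → cuts [20, 95, 155]
  CdoI (TATTAG, off=1): no sites
  BxoIII (TCAGTTAG, off=3): starts [0, 103, 125, 141, 170] → cuts [3, 106, 128, 144, 173]

All cut coordinates (distinct, sorted): [3, 9, 20, 41, 49, 51, 76, 86, 95, 106, 122, 128, 144, 155, 173]

Fragments:
  [0,3): 3 bp
  [3,9): 6 bp
  [9,20): 11 bp
  [20,41): 21 bp
  [41,49): 8 bp
  [49,51): 2 bp
  [51,76): 25 bp
  [76,86): 10 bp
  [86,95): 9 bp
  [95,106): 11 bp
  [106,122): 16 bp
  [122,128): 6 bp
  [128,144): 16 bp
  [144,155): 11 bp
  [155,173): 18 bp
  [173,181): 8 bp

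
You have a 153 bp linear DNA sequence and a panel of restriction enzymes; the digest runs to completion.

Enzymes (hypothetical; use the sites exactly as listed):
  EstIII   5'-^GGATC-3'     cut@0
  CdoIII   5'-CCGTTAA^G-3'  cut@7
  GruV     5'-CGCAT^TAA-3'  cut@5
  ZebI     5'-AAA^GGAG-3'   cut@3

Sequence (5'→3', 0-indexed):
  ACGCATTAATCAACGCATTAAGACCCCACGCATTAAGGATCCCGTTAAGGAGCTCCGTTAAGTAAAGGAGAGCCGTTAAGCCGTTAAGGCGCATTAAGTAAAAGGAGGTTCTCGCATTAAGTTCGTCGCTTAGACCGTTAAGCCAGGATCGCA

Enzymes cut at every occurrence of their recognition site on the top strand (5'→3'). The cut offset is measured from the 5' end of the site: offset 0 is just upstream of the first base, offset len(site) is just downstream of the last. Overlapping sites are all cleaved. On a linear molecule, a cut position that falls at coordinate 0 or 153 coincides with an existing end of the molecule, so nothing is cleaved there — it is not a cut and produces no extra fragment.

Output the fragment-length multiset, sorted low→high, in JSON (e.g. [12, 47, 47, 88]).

[3,4,5,6,7,8,8,9,12,12,13,13,14,15,24]

Site scan:
  EstIII (GGATC, off=0): starts [36, 145] → cuts [36, 145]
  CdoIII (CCGTTAAG, off=7): starts [41, 54, 72, 80, 134] → cuts [48, 61, 79, 87, 141]
  GruV (CGCATTAA, off=5): starts [1, 13, 28, 89, 112] → cuts [6, 18, 33, 94, 117]
  ZebI (AAAGGAG, off=3): starts [63, 100] → cuts [66, 103]

All cut coordinates (distinct, sorted): [6, 18, 33, 36, 48, 61, 66, 79, 87, 94, 103, 117, 141, 145]

Fragments:
  [0,6): 6 bp
  [6,18): 12 bp
  [18,33): 15 bp
  [33,36): 3 bp
  [36,48): 12 bp
  [48,61): 13 bp
  [61,66): 5 bp
  [66,79): 13 bp
  [79,87): 8 bp
  [87,94): 7 bp
  [94,103): 9 bp
  [103,117): 14 bp
  [117,141): 24 bp
  [141,145): 4 bp
  [145,153): 8 bp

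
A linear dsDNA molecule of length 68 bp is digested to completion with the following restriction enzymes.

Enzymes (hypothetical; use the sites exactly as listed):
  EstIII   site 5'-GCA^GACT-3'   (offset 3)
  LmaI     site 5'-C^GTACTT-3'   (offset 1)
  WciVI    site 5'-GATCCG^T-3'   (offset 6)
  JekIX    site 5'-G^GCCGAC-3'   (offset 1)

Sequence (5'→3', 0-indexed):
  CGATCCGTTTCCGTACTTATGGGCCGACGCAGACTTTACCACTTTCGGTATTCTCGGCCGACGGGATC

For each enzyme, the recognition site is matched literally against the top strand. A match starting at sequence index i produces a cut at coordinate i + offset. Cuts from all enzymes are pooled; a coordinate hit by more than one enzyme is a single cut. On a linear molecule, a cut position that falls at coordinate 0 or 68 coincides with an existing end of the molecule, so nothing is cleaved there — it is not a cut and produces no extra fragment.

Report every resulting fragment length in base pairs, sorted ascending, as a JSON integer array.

Site scan:
  EstIII (GCAGACT, off=3): starts [28] → cuts [31]
  LmaI (CGTACTT, off=1): starts [11] → cuts [12]
  WciVI (GATCCGT, off=6): starts [1] → cuts [7]
  JekIX (GGCCGAC, off=1): starts [21, 55] → cuts [22, 56]

Pooled cuts: [7, 12, 22, 31, 56]

Fragment lengths:
  [0,7): 7 bp
  [7,12): 5 bp
  [12,22): 10 bp
  [22,31): 9 bp
  [31,56): 25 bp
  [56,68): 12 bp

[5,7,9,10,12,25]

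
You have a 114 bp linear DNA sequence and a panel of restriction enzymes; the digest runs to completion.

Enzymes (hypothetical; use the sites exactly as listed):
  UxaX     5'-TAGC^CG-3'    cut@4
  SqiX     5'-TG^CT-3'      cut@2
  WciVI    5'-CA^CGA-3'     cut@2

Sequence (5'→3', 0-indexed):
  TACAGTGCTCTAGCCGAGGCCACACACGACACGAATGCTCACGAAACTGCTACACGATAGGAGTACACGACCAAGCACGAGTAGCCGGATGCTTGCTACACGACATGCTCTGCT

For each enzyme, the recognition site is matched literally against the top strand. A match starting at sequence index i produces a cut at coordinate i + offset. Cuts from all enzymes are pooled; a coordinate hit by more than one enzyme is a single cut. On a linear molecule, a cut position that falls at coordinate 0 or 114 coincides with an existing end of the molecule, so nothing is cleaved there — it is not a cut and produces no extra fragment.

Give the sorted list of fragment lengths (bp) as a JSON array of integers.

Scan for sites:
  UxaX (TAGCCG, off=4): starts [10, 81] → cuts [14, 85]
  SqiX (TGCT, off=2): starts [5, 35, 47, 89, 93, 105, 110] → cuts [7, 37, 49, 91, 95, 107, 112]
  WciVI (CACGA, off=2): starts [24, 29, 39, 52, 65, 75, 98] → cuts [26, 31, 41, 54, 67, 77, 100]

Pooled cuts: [7, 14, 26, 31, 37, 41, 49, 54, 67, 77, 85, 91, 95, 100, 107, 112]

Fragment lengths:
  [0,7): 7 bp
  [7,14): 7 bp
  [14,26): 12 bp
  [26,31): 5 bp
  [31,37): 6 bp
  [37,41): 4 bp
  [41,49): 8 bp
  [49,54): 5 bp
  [54,67): 13 bp
  [67,77): 10 bp
  [77,85): 8 bp
  [85,91): 6 bp
  [91,95): 4 bp
  [95,100): 5 bp
  [100,107): 7 bp
  [107,112): 5 bp
  [112,114): 2 bp

[2,4,4,5,5,5,5,6,6,7,7,7,8,8,10,12,13]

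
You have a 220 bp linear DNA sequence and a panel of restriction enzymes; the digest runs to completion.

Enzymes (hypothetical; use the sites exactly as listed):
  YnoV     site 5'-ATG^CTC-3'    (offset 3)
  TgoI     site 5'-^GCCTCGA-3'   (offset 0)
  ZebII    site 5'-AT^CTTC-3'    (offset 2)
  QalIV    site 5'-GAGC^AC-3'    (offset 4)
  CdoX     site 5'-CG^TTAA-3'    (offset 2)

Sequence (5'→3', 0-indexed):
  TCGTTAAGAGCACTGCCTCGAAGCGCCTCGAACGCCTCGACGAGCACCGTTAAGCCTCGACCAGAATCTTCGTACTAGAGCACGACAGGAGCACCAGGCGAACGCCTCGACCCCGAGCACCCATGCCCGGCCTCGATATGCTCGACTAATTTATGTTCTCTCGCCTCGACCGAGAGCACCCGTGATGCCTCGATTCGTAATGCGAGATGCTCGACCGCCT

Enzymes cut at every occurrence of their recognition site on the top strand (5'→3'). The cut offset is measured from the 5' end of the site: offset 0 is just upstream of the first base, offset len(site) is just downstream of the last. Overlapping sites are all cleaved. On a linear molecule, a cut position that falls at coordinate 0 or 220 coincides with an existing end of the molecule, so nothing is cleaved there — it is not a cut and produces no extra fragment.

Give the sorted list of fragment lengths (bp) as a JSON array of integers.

[3,3,4,4,8,9,9,10,11,11,11,11,11,12,14,14,15,15,22,23]

Scan for sites:
  YnoV (ATGCTC, off=3): starts [137, 206] → cuts [140, 209]
  TgoI (GCCTCGA, off=0): starts [14, 24, 33, 53, 103, 129, 162, 186] → cuts [14, 24, 33, 53, 103, 129, 162, 186]
  ZebII (ATCTTC, off=2): starts [65] → cuts [67]
  QalIV (GAGCAC, off=4): starts [7, 41, 77, 88, 114, 173] → cuts [11, 45, 81, 92, 118, 177]
  CdoX (CGTTAA, off=2): starts [1, 47] → cuts [3, 49]

Pooled cuts: [3, 11, 14, 24, 33, 45, 49, 53, 67, 81, 92, 103, 118, 129, 140, 162, 177, 186, 209]

Fragments:
  [0,3): 3 bp
  [3,11): 8 bp
  [11,14): 3 bp
  [14,24): 10 bp
  [24,33): 9 bp
  [33,45): 12 bp
  [45,49): 4 bp
  [49,53): 4 bp
  [53,67): 14 bp
  [67,81): 14 bp
  [81,92): 11 bp
  [92,103): 11 bp
  [103,118): 15 bp
  [118,129): 11 bp
  [129,140): 11 bp
  [140,162): 22 bp
  [162,177): 15 bp
  [177,186): 9 bp
  [186,209): 23 bp
  [209,220): 11 bp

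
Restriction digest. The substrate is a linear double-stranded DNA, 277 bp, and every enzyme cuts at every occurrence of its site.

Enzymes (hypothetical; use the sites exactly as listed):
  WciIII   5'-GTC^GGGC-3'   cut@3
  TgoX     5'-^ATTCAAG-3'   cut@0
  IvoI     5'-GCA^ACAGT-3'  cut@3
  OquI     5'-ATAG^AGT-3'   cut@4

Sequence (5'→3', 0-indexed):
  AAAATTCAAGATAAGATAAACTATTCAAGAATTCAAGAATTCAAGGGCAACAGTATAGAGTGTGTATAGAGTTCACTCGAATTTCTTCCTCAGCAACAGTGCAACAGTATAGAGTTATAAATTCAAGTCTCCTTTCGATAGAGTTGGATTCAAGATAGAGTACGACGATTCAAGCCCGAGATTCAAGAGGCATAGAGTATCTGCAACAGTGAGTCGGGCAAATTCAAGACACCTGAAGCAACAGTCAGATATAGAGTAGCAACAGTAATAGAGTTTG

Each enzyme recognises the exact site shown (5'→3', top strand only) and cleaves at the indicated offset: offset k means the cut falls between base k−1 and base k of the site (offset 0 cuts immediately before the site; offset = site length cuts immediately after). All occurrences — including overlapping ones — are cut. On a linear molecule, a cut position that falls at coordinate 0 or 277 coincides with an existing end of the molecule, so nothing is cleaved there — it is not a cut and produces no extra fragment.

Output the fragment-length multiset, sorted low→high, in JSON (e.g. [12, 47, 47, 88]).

Scan for sites:
  WciIII (GTCGGGC, off=3): starts [212] → cuts [215]
  TgoX (ATTCAAG, off=0): starts [3, 22, 30, 38, 120, 147, 167, 180, 221] → cuts [3, 22, 30, 38, 120, 147, 167, 180, 221]
  IvoI (GCAACAGT, off=3): starts [46, 92, 100, 202, 237, 258] → cuts [49, 95, 103, 205, 240, 261]
  OquI (ATAGAGT, off=4): starts [54, 65, 108, 137, 154, 191, 250, 267] → cuts [58, 69, 112, 141, 158, 195, 254, 271]

Pooled cuts: [3, 22, 30, 38, 49, 58, 69, 95, 103, 112, 120, 141, 147, 158, 167, 180, 195, 205, 215, 221, 240, 254, 261, 271]

Fragment lengths:
  [0,3): 3 bp
  [3,22): 19 bp
  [22,30): 8 bp
  [30,38): 8 bp
  [38,49): 11 bp
  [49,58): 9 bp
  [58,69): 11 bp
  [69,95): 26 bp
  [95,103): 8 bp
  [103,112): 9 bp
  [112,120): 8 bp
  [120,141): 21 bp
  [141,147): 6 bp
  [147,158): 11 bp
  [158,167): 9 bp
  [167,180): 13 bp
  [180,195): 15 bp
  [195,205): 10 bp
  [205,215): 10 bp
  [215,221): 6 bp
  [221,240): 19 bp
  [240,254): 14 bp
  [254,261): 7 bp
  [261,271): 10 bp
  [271,277): 6 bp

[3,6,6,6,7,8,8,8,8,9,9,9,10,10,10,11,11,11,13,14,15,19,19,21,26]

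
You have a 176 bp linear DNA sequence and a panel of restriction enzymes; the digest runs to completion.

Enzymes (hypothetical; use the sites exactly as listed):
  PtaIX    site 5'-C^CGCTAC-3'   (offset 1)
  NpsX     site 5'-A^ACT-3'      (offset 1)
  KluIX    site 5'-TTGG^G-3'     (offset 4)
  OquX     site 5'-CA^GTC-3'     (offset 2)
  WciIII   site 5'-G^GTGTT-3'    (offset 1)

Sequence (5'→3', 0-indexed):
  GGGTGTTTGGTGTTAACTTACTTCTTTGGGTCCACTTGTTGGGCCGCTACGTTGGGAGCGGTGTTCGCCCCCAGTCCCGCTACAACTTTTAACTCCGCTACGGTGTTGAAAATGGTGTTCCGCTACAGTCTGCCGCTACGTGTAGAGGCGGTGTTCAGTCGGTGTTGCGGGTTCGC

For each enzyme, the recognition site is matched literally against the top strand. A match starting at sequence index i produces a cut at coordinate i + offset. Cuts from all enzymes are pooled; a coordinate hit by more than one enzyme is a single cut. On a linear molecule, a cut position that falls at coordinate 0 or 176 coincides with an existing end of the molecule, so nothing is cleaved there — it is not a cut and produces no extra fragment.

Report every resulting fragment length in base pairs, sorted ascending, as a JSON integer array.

[2,2,4,4,4,5,6,6,6,7,7,7,7,7,7,11,12,13,13,14,15,17]

Site scan:
  PtaIX (CCGCTAC, off=1): starts [43, 76, 94, 119, 132] → cuts [44, 77, 95, 120, 133]
  NpsX (AACT, off=1): starts [14, 83, 90] → cuts [15, 84, 91]
  KluIX (TTGGG, off=4): starts [25, 38, 51] → cuts [29, 42, 55]
  OquX (CAGTC, off=2): starts [71, 125, 155] → cuts [73, 127, 157]
  WciIII (GGTGTT, off=1): starts [1, 8, 59, 101, 113, 149, 160] → cuts [2, 9, 60, 102, 114, 150, 161]

All cut coordinates (distinct, sorted): [2, 9, 15, 29, 42, 44, 55, 60, 73, 77, 84, 91, 95, 102, 114, 120, 127, 133, 150, 157, 161]

Fragment lengths:
  [0,2): 2 bp
  [2,9): 7 bp
  [9,15): 6 bp
  [15,29): 14 bp
  [29,42): 13 bp
  [42,44): 2 bp
  [44,55): 11 bp
  [55,60): 5 bp
  [60,73): 13 bp
  [73,77): 4 bp
  [77,84): 7 bp
  [84,91): 7 bp
  [91,95): 4 bp
  [95,102): 7 bp
  [102,114): 12 bp
  [114,120): 6 bp
  [120,127): 7 bp
  [127,133): 6 bp
  [133,150): 17 bp
  [150,157): 7 bp
  [157,161): 4 bp
  [161,176): 15 bp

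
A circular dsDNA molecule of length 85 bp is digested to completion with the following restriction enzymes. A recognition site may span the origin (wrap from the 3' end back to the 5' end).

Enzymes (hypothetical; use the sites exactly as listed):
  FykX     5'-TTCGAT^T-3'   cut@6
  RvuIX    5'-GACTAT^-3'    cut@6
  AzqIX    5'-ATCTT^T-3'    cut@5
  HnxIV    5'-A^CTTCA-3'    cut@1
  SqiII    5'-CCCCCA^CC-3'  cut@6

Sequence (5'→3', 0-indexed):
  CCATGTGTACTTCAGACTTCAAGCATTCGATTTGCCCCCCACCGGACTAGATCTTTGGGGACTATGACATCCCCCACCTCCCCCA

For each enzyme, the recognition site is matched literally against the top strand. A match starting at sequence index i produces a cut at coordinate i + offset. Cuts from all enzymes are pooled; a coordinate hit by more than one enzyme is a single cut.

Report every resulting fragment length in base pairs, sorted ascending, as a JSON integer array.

Per-enzyme occurrences:
  FykX TTCGATT/6: at [25] ⇒ [31]
  RvuIX GACTAT/6: at [59] ⇒ [65]
  AzqIX ATCTTT/5: at [50] ⇒ [55]
  HnxIV ACTTCA/1: at [8, 15] ⇒ [9, 16]
  SqiII CCCCCACC/6: at [35, 70, 79] ⇒ [0, 41, 76]

All cut coordinates (distinct, sorted): [0, 9, 16, 31, 41, 55, 65, 76]

Fragments:
  0→9: 9 bp
  9→16: 7 bp
  16→31: 15 bp
  31→41: 10 bp
  41→55: 14 bp
  55→65: 10 bp
  65→76: 11 bp
  76→0 (wrap): 85-76+0 = 9 bp

[7,9,9,10,10,11,14,15]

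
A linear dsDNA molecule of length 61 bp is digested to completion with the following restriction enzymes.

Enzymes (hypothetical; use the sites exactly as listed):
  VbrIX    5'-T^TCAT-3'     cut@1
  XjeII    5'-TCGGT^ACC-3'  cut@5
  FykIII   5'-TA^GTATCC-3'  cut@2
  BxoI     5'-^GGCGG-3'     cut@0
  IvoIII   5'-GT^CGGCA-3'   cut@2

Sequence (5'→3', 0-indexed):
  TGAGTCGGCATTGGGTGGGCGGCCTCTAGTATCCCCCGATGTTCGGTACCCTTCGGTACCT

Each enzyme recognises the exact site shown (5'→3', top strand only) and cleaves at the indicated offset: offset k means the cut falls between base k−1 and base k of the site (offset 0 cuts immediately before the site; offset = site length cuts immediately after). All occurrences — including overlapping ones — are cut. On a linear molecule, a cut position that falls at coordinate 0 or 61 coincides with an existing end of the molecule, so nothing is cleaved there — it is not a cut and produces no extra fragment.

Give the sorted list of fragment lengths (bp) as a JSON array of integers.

[4,5,10,11,12,19]

Site scan:
  VbrIX (TTCAT, off=1): no sites
  XjeII TCGGTACC/5: at [42, 52] ⇒ [47, 57]
  FykIII TAGTATCC/2: at [26] ⇒ [28]
  BxoI GGCGG/0: at [17] ⇒ [17]
  IvoIII GTCGGCA/2: at [3] ⇒ [5]

All cut coordinates (distinct, sorted): [5, 17, 28, 47, 57]

Fragment lengths:
  [0,5): 5 bp
  [5,17): 12 bp
  [17,28): 11 bp
  [28,47): 19 bp
  [47,57): 10 bp
  [57,61): 4 bp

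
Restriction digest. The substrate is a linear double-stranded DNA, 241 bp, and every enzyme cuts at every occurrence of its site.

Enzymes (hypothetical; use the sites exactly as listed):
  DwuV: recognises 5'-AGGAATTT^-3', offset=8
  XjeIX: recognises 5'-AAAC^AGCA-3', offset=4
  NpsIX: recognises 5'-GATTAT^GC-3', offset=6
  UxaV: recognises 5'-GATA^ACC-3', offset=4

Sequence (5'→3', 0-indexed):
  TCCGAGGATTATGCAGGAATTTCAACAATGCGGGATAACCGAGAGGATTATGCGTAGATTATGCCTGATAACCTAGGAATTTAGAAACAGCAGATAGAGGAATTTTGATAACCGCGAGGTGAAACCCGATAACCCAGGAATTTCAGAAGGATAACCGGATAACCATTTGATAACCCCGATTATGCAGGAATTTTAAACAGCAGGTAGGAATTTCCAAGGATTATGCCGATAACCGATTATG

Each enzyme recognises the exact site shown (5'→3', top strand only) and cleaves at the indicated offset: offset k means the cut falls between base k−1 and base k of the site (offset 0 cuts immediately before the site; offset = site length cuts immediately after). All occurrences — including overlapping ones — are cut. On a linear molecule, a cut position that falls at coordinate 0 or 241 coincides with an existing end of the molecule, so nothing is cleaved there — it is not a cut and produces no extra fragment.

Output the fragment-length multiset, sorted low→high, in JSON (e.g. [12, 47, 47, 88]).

Scan for sites:
  DwuV (AGGAATTT, off=8): starts [14, 74, 97, 135, 185, 205] → cuts [22, 82, 105, 143, 193, 213]
  XjeIX (AAACAGCA, off=4): starts [84, 194] → cuts [88, 198]
  NpsIX (GATTATGC, off=6): starts [6, 45, 56, 177, 218] → cuts [12, 51, 62, 183, 224]
  UxaV (GATAACC, off=4): starts [33, 66, 106, 127, 149, 157, 168, 227] → cuts [37, 70, 110, 131, 153, 161, 172, 231]

Pooled cuts: [12, 22, 37, 51, 62, 70, 82, 88, 105, 110, 131, 143, 153, 161, 172, 183, 193, 198, 213, 224, 231]

Fragment lengths:
  [0,12): 12 bp
  [12,22): 10 bp
  [22,37): 15 bp
  [37,51): 14 bp
  [51,62): 11 bp
  [62,70): 8 bp
  [70,82): 12 bp
  [82,88): 6 bp
  [88,105): 17 bp
  [105,110): 5 bp
  [110,131): 21 bp
  [131,143): 12 bp
  [143,153): 10 bp
  [153,161): 8 bp
  [161,172): 11 bp
  [172,183): 11 bp
  [183,193): 10 bp
  [193,198): 5 bp
  [198,213): 15 bp
  [213,224): 11 bp
  [224,231): 7 bp
  [231,241): 10 bp

[5,5,6,7,8,8,10,10,10,10,11,11,11,11,12,12,12,14,15,15,17,21]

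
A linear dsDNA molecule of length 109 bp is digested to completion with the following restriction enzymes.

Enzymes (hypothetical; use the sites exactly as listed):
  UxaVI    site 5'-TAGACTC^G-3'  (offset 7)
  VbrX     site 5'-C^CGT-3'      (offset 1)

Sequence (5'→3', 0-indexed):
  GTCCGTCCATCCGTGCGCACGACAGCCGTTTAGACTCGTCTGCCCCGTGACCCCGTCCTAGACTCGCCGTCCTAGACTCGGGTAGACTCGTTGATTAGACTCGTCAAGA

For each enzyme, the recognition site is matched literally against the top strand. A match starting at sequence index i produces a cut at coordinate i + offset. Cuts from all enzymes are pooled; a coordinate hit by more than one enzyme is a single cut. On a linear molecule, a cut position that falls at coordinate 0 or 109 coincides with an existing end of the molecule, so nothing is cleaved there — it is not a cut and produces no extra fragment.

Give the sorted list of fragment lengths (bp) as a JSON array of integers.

[2,3,7,8,8,8,10,11,12,12,13,15]

Scan for sites:
  UxaVI TAGACTCG/7: at [30, 58, 72, 82, 95] ⇒ [37, 65, 79, 89, 102]
  VbrX CCGT/1: at [2, 10, 25, 44, 52, 66] ⇒ [3, 11, 26, 45, 53, 67]

All cut coordinates (distinct, sorted): [3, 11, 26, 37, 45, 53, 65, 67, 79, 89, 102]

Fragment lengths:
  [0,3): 3 bp
  [3,11): 8 bp
  [11,26): 15 bp
  [26,37): 11 bp
  [37,45): 8 bp
  [45,53): 8 bp
  [53,65): 12 bp
  [65,67): 2 bp
  [67,79): 12 bp
  [79,89): 10 bp
  [89,102): 13 bp
  [102,109): 7 bp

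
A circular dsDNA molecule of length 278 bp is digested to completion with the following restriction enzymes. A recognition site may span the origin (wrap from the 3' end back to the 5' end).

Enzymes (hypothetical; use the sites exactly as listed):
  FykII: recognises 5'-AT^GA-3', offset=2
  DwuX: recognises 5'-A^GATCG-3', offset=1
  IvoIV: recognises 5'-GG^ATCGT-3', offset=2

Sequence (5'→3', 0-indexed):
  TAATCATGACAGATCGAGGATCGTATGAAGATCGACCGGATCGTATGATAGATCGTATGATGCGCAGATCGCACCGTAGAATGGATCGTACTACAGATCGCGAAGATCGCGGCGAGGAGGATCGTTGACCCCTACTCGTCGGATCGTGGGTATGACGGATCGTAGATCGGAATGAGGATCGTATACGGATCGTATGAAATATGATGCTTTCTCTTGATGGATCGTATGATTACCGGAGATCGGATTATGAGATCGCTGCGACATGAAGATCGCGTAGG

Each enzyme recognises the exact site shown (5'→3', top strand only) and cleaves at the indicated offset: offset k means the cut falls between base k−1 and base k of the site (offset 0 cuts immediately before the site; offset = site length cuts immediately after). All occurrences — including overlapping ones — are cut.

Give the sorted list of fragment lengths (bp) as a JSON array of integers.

Scan for sites:
  FykII ATGA/2: at [5, 24, 44, 56, 151, 171, 193, 200, 225, 246, 262] ⇒ [7, 26, 46, 58, 153, 173, 195, 202, 227, 248, 264]
  DwuX AGATCG/1: at [10, 28, 49, 65, 94, 103, 163, 236, 249, 266] ⇒ [11, 29, 50, 66, 95, 104, 164, 237, 250, 267]
  IvoIV GGATCGT/2: at [17, 37, 82, 118, 140, 156, 175, 186, 218] ⇒ [19, 39, 84, 120, 142, 158, 177, 188, 220]

All cut coordinates (distinct, sorted): [7, 11, 19, 26, 29, 39, 46, 50, 58, 66, 84, 95, 104, 120, 142, 153, 158, 164, 173, 177, 188, 195, 202, 220, 227, 237, 248, 250, 264, 267]

Fragment lengths:
  7→11: 4 bp
  11→19: 8 bp
  19→26: 7 bp
  26→29: 3 bp
  29→39: 10 bp
  39→46: 7 bp
  46→50: 4 bp
  50→58: 8 bp
  58→66: 8 bp
  66→84: 18 bp
  84→95: 11 bp
  95→104: 9 bp
  104→120: 16 bp
  120→142: 22 bp
  142→153: 11 bp
  153→158: 5 bp
  158→164: 6 bp
  164→173: 9 bp
  173→177: 4 bp
  177→188: 11 bp
  188→195: 7 bp
  195→202: 7 bp
  202→220: 18 bp
  220→227: 7 bp
  227→237: 10 bp
  237→248: 11 bp
  248→250: 2 bp
  250→264: 14 bp
  264→267: 3 bp
  267→7 (wrap): 278-267+7 = 18 bp

[2,3,3,4,4,4,5,6,7,7,7,7,7,8,8,8,9,9,10,10,11,11,11,11,14,16,18,18,18,22]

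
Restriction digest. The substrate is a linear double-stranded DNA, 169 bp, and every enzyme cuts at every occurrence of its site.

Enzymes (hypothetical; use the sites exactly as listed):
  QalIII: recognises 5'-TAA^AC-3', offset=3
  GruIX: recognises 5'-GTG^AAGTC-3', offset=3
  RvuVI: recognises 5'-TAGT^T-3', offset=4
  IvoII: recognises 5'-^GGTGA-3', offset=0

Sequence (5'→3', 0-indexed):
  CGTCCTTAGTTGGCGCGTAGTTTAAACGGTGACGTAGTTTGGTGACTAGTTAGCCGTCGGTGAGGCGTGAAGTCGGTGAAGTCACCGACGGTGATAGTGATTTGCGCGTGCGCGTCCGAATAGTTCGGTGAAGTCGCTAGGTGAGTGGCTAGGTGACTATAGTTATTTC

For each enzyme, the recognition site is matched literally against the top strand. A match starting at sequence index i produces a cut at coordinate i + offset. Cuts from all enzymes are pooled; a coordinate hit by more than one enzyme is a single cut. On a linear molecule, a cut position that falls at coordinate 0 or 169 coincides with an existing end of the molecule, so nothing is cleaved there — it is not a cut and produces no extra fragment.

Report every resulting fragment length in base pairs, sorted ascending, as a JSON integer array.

Scan for sites:
  QalIII (TAAAC, off=3): starts [22] → cuts [25]
  GruIX (GTGAAGTC, off=3): starts [66, 75, 127] → cuts [69, 78, 130]
  RvuVI (TAGTT, off=4): starts [6, 17, 34, 46, 120, 159] → cuts [10, 21, 38, 50, 124, 163]
  IvoII (GGTGA, off=0): starts [27, 40, 58, 74, 89, 126, 139, 151] → cuts [27, 40, 58, 74, 89, 126, 139, 151]

Pooled cuts: [10, 21, 25, 27, 38, 40, 50, 58, 69, 74, 78, 89, 124, 126, 130, 139, 151, 163]

Fragment lengths:
  [0,10): 10 bp
  [10,21): 11 bp
  [21,25): 4 bp
  [25,27): 2 bp
  [27,38): 11 bp
  [38,40): 2 bp
  [40,50): 10 bp
  [50,58): 8 bp
  [58,69): 11 bp
  [69,74): 5 bp
  [74,78): 4 bp
  [78,89): 11 bp
  [89,124): 35 bp
  [124,126): 2 bp
  [126,130): 4 bp
  [130,139): 9 bp
  [139,151): 12 bp
  [151,163): 12 bp
  [163,169): 6 bp

[2,2,2,4,4,4,5,6,8,9,10,10,11,11,11,11,12,12,35]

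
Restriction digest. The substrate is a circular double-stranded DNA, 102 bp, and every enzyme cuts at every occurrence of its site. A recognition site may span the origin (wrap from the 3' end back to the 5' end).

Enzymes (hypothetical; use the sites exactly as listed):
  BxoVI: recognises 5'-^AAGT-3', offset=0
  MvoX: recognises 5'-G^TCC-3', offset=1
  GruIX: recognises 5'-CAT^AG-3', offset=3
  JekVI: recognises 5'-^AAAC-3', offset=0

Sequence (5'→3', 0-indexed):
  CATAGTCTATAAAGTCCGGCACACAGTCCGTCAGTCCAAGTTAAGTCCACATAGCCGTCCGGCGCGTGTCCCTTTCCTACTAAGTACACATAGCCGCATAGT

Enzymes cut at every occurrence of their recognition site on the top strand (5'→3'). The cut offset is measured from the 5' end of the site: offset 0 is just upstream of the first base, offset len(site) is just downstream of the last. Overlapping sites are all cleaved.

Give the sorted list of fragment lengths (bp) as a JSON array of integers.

[3,3,3,5,5,6,7,8,8,8,10,11,12,13]

Per-enzyme occurrences:
  BxoVI (AAGT, off=0): starts [11, 37, 42, 81] → cuts [11, 37, 42, 81]
  MvoX (GTCC, off=1): starts [13, 25, 33, 44, 56, 67] → cuts [14, 26, 34, 45, 57, 68]
  GruIX (CATAG, off=3): starts [0, 49, 88, 96] → cuts [3, 52, 91, 99]
  JekVI (AAAC, off=0): no sites

All cut coordinates (distinct, sorted): [3, 11, 14, 26, 34, 37, 42, 45, 52, 57, 68, 81, 91, 99]

Fragment lengths:
  3→11: 8 bp
  11→14: 3 bp
  14→26: 12 bp
  26→34: 8 bp
  34→37: 3 bp
  37→42: 5 bp
  42→45: 3 bp
  45→52: 7 bp
  52→57: 5 bp
  57→68: 11 bp
  68→81: 13 bp
  81→91: 10 bp
  91→99: 8 bp
  99→3 (wrap): 102-99+3 = 6 bp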